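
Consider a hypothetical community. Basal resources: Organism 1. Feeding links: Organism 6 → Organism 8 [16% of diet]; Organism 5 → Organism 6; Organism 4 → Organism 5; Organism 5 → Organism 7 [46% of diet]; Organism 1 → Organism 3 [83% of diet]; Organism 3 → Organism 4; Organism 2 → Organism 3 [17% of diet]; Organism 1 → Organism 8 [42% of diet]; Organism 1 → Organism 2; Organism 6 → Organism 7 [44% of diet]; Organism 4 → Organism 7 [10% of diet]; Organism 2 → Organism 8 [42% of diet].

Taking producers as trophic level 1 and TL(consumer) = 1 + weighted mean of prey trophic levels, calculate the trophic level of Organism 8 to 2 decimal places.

3.09

Organism 2: 1 + 1 = 2
Organism 3: 1 + (0.83×1 + 0.17×2) = 2.17
Organism 4: 1 + 2.17 = 3.17
Organism 5: 1 + 3.17 = 4.17
Organism 6: 1 + 4.17 = 5.17
Organism 7: 1 + (0.46×4.17 + 0.1×3.17 + 0.44×5.17) = 5.51
Organism 8: 1 + (0.42×1 + 0.42×2 + 0.16×5.17) = 3.0872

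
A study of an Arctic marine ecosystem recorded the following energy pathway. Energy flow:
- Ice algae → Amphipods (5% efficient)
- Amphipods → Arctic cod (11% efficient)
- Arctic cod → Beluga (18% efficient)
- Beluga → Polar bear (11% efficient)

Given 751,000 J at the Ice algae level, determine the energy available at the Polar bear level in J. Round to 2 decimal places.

Amphipods: 751000 × 0.05 = 37550 J
Arctic cod: 37550 × 0.11 = 4130.5 J
Beluga: 4130.5 × 0.18 = 743.49 J
Polar bear: 743.49 × 0.11 = 81.7839 J

81.78 J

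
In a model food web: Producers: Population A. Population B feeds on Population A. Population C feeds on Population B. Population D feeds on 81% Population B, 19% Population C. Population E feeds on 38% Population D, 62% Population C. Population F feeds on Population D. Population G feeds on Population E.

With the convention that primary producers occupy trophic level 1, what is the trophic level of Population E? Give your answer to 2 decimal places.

4.07

Population B: 1 + 1 = 2
Population C: 1 + 2 = 3
Population D: 1 + (0.81×2 + 0.19×3) = 3.19
Population E: 1 + (0.38×3.19 + 0.62×3) = 4.0722
Population F: 1 + 3.19 = 4.19
Population G: 1 + 4.0722 = 5.0722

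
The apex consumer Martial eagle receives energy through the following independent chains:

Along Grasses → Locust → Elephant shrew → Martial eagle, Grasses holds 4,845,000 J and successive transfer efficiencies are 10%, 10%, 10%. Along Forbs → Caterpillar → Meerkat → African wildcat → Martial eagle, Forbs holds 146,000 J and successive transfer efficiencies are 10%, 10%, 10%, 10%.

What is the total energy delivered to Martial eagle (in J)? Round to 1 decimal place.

4859.6 J

Via Grasses: 4845000 × 0.1 × 0.1 × 0.1 = 4845 J
Via Forbs: 146000 × 0.1 × 0.1 × 0.1 × 0.1 = 14.6 J
Total at Martial eagle: 4845 + 14.6 = 4859.6 J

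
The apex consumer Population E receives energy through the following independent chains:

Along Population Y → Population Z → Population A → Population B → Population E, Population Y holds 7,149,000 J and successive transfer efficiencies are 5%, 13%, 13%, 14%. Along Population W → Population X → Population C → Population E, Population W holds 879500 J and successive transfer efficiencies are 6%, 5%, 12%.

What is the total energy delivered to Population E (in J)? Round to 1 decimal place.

1162.3 J

Via Population Y: 7149000 × 0.05 × 0.13 × 0.13 × 0.14 = 845.7267 J
Via Population W: 879500 × 0.06 × 0.05 × 0.12 = 316.62 J
Total at Population E: 845.7267 + 316.62 = 1162.3467 J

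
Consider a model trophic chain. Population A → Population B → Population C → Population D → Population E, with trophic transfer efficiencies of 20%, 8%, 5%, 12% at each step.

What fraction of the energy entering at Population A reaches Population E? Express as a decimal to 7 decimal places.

Product of link efficiencies: 0.2 × 0.08 × 0.05 × 0.12 = 0.000096

0.0000960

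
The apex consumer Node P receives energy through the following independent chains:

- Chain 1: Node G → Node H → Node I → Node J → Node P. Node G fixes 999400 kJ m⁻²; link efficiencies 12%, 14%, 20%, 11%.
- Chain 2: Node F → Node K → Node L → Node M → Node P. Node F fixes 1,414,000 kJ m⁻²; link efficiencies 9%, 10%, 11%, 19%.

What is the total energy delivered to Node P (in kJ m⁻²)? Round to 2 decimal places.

Chain 1: 999400 × 0.12 × 0.14 × 0.2 × 0.11 = 369.37824 kJ m⁻²
Chain 2: 1414000 × 0.09 × 0.1 × 0.11 × 0.19 = 265.9734 kJ m⁻²
Total at Node P: 369.37824 + 265.9734 = 635.35164 kJ m⁻²

635.35 kJ m⁻²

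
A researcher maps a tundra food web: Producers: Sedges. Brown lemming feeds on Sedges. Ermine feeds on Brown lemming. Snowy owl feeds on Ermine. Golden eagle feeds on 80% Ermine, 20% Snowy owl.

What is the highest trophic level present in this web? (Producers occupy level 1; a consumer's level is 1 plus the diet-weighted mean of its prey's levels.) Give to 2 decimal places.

4.20

Brown lemming: 1 + 1 = 2
Ermine: 1 + 2 = 3
Snowy owl: 1 + 3 = 4
Golden eagle: 1 + (0.8×3 + 0.2×4) = 4.2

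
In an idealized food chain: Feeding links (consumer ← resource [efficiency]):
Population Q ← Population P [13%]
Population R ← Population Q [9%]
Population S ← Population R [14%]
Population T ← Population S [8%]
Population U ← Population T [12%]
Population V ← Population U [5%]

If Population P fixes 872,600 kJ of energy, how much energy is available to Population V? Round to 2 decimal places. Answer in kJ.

0.69 kJ

Population Q: 872600 × 0.13 = 113438 kJ
Population R: 113438 × 0.09 = 10209.42 kJ
Population S: 10209.42 × 0.14 = 1429.3188 kJ
Population T: 1429.3188 × 0.08 = 114.345504 kJ
Population U: 114.345504 × 0.12 = 13.72146048 kJ
Population V: 13.72146048 × 0.05 = 0.686073024 kJ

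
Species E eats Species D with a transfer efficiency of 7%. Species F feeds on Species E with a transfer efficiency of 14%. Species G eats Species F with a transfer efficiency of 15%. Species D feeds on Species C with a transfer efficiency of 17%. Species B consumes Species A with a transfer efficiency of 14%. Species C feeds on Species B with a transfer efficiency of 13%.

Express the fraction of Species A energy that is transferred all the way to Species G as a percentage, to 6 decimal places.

Product of link efficiencies: 0.14 × 0.13 × 0.17 × 0.07 × 0.14 × 0.15 = 0.00000454818
As a percentage: 0.00000454818 × 100 = 0.000455%

0.000455%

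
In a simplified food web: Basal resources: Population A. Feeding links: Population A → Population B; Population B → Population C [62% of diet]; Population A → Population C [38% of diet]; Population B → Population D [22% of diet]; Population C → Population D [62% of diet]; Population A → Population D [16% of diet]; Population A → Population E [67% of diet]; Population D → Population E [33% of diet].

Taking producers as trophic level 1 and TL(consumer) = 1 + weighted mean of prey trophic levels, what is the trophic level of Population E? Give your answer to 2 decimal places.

Population B: 1 + 1 = 2
Population C: 1 + (0.62×2 + 0.38×1) = 2.62
Population D: 1 + (0.22×2 + 0.62×2.62 + 0.16×1) = 3.2244
Population E: 1 + (0.67×1 + 0.33×3.2244) = 2.734052

2.73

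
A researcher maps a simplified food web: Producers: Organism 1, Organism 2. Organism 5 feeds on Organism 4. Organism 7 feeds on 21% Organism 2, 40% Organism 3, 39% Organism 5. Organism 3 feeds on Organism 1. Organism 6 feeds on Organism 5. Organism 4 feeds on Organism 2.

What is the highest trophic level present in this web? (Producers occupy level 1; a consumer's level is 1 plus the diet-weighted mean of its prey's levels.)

4

Organism 3: 1 + 1 = 2
Organism 4: 1 + 1 = 2
Organism 5: 1 + 2 = 3
Organism 6: 1 + 3 = 4
Organism 7: 1 + (0.21×1 + 0.4×2 + 0.39×3) = 3.18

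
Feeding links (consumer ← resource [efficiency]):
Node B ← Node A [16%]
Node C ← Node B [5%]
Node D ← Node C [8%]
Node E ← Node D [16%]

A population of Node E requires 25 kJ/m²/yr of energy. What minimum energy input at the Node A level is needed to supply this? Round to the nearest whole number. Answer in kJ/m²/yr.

244141 kJ/m²/yr

Cumulative transfer efficiency: 0.16 × 0.05 × 0.08 × 0.16 = 0.0001024
Node A energy = 25 / 0.0001024 = 244141 kJ/m²/yr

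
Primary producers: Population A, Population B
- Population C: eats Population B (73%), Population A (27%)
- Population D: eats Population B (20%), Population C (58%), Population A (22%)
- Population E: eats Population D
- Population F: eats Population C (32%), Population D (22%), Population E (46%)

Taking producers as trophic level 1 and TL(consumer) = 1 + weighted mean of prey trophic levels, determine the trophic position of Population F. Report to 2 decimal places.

3.85

Population C: 1 + (0.73×1 + 0.27×1) = 2
Population D: 1 + (0.2×1 + 0.58×2 + 0.22×1) = 2.58
Population E: 1 + 2.58 = 3.58
Population F: 1 + (0.32×2 + 0.22×2.58 + 0.46×3.58) = 3.8544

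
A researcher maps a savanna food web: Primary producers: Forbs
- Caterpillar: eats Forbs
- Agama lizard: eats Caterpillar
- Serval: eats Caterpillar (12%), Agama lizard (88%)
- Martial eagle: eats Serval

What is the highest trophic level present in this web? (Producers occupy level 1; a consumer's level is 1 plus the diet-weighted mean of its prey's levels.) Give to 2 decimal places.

4.88

Caterpillar: 1 + 1 = 2
Agama lizard: 1 + 2 = 3
Serval: 1 + (0.12×2 + 0.88×3) = 3.88
Martial eagle: 1 + 3.88 = 4.88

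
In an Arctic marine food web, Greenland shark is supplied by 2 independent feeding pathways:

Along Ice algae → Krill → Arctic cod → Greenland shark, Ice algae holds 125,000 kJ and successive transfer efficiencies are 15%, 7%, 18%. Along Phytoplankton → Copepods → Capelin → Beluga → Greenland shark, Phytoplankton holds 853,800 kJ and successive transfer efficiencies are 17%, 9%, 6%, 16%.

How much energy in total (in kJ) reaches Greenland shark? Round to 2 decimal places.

361.66 kJ

Via Ice algae: 125000 × 0.15 × 0.07 × 0.18 = 236.25 kJ
Via Phytoplankton: 853800 × 0.17 × 0.09 × 0.06 × 0.16 = 125.406144 kJ
Total at Greenland shark: 236.25 + 125.406144 = 361.656144 kJ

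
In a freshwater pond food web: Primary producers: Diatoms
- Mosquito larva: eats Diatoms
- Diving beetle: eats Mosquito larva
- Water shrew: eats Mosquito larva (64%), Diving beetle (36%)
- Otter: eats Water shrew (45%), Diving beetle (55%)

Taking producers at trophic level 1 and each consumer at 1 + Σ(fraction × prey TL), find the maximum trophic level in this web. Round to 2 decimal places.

4.16

Mosquito larva: 1 + 1 = 2
Diving beetle: 1 + 2 = 3
Water shrew: 1 + (0.64×2 + 0.36×3) = 3.36
Otter: 1 + (0.45×3.36 + 0.55×3) = 4.162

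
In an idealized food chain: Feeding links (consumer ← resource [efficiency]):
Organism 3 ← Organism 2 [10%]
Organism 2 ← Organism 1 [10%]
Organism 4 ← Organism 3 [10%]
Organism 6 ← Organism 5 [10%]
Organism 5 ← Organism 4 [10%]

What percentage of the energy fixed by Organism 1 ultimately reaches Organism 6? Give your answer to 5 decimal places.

0.00100%

Product of link efficiencies: 0.1 × 0.1 × 0.1 × 0.1 × 0.1 = 0.00001
As a percentage: 0.00001 × 100 = 0.00100%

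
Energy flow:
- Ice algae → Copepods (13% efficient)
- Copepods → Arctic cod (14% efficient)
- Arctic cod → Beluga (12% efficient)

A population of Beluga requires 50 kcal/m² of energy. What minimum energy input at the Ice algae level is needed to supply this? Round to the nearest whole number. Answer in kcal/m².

Cumulative transfer efficiency: 0.13 × 0.14 × 0.12 = 0.002184
Ice algae energy = 50 / 0.002184 = 22894 kcal/m²

22894 kcal/m²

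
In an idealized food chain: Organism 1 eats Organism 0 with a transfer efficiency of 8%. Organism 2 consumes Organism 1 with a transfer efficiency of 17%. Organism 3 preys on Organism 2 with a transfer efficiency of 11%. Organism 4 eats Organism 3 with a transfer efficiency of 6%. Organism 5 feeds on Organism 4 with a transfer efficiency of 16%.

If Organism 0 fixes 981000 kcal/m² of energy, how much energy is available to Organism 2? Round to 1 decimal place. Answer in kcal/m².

13341.6 kcal/m²

Organism 1: 981000 × 0.08 = 78480 kcal/m²
Organism 2: 78480 × 0.17 = 13341.6 kcal/m²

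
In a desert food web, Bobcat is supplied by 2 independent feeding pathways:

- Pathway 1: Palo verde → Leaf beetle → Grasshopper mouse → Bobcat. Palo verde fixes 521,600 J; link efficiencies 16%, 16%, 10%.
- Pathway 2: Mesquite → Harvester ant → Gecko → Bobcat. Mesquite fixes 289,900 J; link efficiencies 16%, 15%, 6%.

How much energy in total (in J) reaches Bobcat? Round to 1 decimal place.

Pathway 1: 521600 × 0.16 × 0.16 × 0.1 = 1335.296 J
Pathway 2: 289900 × 0.16 × 0.15 × 0.06 = 417.456 J
Total at Bobcat: 1335.296 + 417.456 = 1752.752 J

1752.8 J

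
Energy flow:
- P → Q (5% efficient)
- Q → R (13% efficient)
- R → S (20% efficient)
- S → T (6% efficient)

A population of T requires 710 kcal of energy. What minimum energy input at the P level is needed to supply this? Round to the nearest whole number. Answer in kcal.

Cumulative transfer efficiency: 0.05 × 0.13 × 0.2 × 0.06 = 0.000078
P energy = 710 / 0.000078 = 9102564 kcal

9102564 kcal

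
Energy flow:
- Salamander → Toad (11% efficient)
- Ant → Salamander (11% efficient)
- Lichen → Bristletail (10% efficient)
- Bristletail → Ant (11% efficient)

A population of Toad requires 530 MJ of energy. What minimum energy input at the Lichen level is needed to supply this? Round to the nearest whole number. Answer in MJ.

Cumulative transfer efficiency: 0.1 × 0.11 × 0.11 × 0.11 = 0.0001331
Lichen energy = 530 / 0.0001331 = 3981968 MJ

3981968 MJ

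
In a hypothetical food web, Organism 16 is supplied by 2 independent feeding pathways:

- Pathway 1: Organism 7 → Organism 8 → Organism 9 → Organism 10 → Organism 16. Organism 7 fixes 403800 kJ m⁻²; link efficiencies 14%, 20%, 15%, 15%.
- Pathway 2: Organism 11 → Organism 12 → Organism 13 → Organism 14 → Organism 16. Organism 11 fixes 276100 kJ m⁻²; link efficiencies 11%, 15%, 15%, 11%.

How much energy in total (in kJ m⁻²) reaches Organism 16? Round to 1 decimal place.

Pathway 1: 403800 × 0.14 × 0.2 × 0.15 × 0.15 = 254.394 kJ m⁻²
Pathway 2: 276100 × 0.11 × 0.15 × 0.15 × 0.11 = 75.168225 kJ m⁻²
Total at Organism 16: 254.394 + 75.168225 = 329.562225 kJ m⁻²

329.6 kJ m⁻²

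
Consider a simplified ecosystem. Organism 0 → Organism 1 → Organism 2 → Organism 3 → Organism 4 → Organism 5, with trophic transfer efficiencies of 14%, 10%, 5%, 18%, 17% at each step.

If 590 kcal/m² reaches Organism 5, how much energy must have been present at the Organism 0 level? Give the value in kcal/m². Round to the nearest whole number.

27544351 kcal/m²

Cumulative transfer efficiency: 0.14 × 0.1 × 0.05 × 0.18 × 0.17 = 0.00002142
Organism 0 energy = 590 / 0.00002142 = 27544351 kcal/m²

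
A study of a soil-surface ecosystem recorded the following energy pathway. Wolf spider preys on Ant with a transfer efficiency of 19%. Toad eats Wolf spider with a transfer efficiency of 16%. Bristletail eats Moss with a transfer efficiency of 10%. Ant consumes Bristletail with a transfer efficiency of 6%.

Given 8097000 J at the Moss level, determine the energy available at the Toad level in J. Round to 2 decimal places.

1476.89 J

Bristletail: 8097000 × 0.1 = 809700 J
Ant: 809700 × 0.06 = 48582 J
Wolf spider: 48582 × 0.19 = 9230.58 J
Toad: 9230.58 × 0.16 = 1476.8928 J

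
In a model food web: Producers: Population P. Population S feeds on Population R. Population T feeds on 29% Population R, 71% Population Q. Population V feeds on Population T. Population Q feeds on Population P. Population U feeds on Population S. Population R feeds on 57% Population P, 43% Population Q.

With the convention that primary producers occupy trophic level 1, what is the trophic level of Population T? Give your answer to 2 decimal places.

Population Q: 1 + 1 = 2
Population R: 1 + (0.57×1 + 0.43×2) = 2.43
Population S: 1 + 2.43 = 3.43
Population T: 1 + (0.29×2.43 + 0.71×2) = 3.1247
Population U: 1 + 3.43 = 4.43
Population V: 1 + 3.1247 = 4.1247

3.12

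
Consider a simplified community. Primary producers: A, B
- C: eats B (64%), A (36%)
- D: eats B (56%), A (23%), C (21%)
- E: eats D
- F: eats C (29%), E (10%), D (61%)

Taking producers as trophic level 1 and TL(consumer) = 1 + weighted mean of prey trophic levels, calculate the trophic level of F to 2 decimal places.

3.25

C: 1 + (0.64×1 + 0.36×1) = 2
D: 1 + (0.56×1 + 0.23×1 + 0.21×2) = 2.21
E: 1 + 2.21 = 3.21
F: 1 + (0.29×2 + 0.1×3.21 + 0.61×2.21) = 3.2491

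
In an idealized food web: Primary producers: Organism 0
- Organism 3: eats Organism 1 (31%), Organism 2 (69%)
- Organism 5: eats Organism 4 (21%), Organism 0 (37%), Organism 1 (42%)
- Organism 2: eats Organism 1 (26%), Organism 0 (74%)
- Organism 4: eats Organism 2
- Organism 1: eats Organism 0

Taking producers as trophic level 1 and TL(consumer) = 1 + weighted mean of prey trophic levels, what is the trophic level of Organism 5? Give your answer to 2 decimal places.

2.89

Organism 1: 1 + 1 = 2
Organism 2: 1 + (0.26×2 + 0.74×1) = 2.26
Organism 3: 1 + (0.31×2 + 0.69×2.26) = 3.1794
Organism 4: 1 + 2.26 = 3.26
Organism 5: 1 + (0.21×3.26 + 0.37×1 + 0.42×2) = 2.8946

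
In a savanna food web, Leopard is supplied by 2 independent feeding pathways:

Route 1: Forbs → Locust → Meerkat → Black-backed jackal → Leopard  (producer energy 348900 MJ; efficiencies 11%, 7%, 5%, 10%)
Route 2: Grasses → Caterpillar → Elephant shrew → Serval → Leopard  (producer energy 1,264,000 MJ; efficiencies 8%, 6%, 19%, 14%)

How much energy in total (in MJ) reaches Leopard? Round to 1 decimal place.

Route 1: 348900 × 0.11 × 0.07 × 0.05 × 0.1 = 13.43265 MJ
Route 2: 1264000 × 0.08 × 0.06 × 0.19 × 0.14 = 161.38752 MJ
Total at Leopard: 13.43265 + 161.38752 = 174.82017 MJ

174.8 MJ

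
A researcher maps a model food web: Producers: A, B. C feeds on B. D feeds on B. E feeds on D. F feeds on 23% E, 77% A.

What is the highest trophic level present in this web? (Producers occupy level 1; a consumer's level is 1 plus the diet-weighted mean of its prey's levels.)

3

C: 1 + 1 = 2
D: 1 + 1 = 2
E: 1 + 2 = 3
F: 1 + (0.23×3 + 0.77×1) = 2.46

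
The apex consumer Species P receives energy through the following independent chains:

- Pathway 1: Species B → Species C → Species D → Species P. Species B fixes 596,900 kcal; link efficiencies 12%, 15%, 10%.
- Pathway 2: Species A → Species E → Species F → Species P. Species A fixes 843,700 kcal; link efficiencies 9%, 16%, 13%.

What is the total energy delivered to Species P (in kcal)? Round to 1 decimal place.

2653.8 kcal

Pathway 1: 596900 × 0.12 × 0.15 × 0.1 = 1074.42 kcal
Pathway 2: 843700 × 0.09 × 0.16 × 0.13 = 1579.4064 kcal
Total at Species P: 1074.42 + 1579.4064 = 2653.8264 kcal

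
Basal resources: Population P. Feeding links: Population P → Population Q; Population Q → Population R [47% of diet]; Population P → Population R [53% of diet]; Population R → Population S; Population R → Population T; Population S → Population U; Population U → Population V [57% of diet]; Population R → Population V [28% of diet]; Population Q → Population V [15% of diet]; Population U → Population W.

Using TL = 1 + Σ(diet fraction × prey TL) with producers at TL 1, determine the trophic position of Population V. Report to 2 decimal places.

4.54

Population Q: 1 + 1 = 2
Population R: 1 + (0.47×2 + 0.53×1) = 2.47
Population S: 1 + 2.47 = 3.47
Population T: 1 + 2.47 = 3.47
Population U: 1 + 3.47 = 4.47
Population V: 1 + (0.57×4.47 + 0.28×2.47 + 0.15×2) = 4.5395
Population W: 1 + 4.47 = 5.47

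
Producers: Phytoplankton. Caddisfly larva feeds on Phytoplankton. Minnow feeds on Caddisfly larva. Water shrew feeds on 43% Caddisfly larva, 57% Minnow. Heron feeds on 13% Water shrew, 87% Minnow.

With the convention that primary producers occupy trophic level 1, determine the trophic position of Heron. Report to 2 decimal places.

Caddisfly larva: 1 + 1 = 2
Minnow: 1 + 2 = 3
Water shrew: 1 + (0.43×2 + 0.57×3) = 3.57
Heron: 1 + (0.13×3.57 + 0.87×3) = 4.0741

4.07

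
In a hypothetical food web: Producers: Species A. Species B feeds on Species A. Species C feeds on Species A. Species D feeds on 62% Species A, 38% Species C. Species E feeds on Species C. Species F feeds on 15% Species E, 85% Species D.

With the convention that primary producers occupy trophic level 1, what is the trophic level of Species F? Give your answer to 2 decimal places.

Species B: 1 + 1 = 2
Species C: 1 + 1 = 2
Species D: 1 + (0.62×1 + 0.38×2) = 2.38
Species E: 1 + 2 = 3
Species F: 1 + (0.15×3 + 0.85×2.38) = 3.473

3.47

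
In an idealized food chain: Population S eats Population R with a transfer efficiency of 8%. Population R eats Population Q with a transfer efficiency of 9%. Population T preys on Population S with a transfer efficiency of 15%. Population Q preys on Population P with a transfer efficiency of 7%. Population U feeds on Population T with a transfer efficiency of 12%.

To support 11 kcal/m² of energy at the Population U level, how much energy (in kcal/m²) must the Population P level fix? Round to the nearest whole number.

Cumulative transfer efficiency: 0.07 × 0.09 × 0.08 × 0.15 × 0.12 = 0.000009072
Population P energy = 11 / 0.000009072 = 1212522 kcal/m²

1212522 kcal/m²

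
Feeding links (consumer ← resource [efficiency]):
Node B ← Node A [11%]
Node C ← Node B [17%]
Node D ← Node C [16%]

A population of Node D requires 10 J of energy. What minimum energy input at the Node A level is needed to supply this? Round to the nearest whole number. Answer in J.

3342 J

Cumulative transfer efficiency: 0.11 × 0.17 × 0.16 = 0.002992
Node A energy = 10 / 0.002992 = 3342 J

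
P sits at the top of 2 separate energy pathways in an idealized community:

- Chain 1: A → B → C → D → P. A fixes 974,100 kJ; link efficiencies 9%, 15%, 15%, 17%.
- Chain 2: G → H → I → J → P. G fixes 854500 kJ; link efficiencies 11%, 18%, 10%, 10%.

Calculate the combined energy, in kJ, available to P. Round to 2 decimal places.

Chain 1: 974100 × 0.09 × 0.15 × 0.15 × 0.17 = 335.333925 kJ
Chain 2: 854500 × 0.11 × 0.18 × 0.1 × 0.1 = 169.191 kJ
Total at P: 335.333925 + 169.191 = 504.524925 kJ

504.52 kJ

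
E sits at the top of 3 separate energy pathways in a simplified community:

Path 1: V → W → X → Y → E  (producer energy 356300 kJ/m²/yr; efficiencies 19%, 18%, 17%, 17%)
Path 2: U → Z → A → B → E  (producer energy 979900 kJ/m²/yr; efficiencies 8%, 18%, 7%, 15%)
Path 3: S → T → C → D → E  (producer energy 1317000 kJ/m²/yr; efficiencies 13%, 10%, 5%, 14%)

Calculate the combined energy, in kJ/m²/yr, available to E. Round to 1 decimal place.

Path 1: 356300 × 0.19 × 0.18 × 0.17 × 0.17 = 352.159794 kJ/m²/yr
Path 2: 979900 × 0.08 × 0.18 × 0.07 × 0.15 = 148.16088 kJ/m²/yr
Path 3: 1317000 × 0.13 × 0.1 × 0.05 × 0.14 = 119.847 kJ/m²/yr
Total at E: 352.159794 + 148.16088 + 119.847 = 620.167674 kJ/m²/yr

620.2 kJ/m²/yr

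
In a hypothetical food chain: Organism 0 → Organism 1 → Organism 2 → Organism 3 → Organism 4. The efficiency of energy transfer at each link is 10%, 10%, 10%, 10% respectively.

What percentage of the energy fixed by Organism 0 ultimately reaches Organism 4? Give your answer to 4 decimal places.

Product of link efficiencies: 0.1 × 0.1 × 0.1 × 0.1 = 0.0001
As a percentage: 0.0001 × 100 = 0.0100%

0.0100%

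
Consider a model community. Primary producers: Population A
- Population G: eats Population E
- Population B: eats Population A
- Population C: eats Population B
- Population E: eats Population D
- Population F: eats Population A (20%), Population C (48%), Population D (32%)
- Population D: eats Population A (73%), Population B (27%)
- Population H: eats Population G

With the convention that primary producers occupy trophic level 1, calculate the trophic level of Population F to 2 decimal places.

Population B: 1 + 1 = 2
Population C: 1 + 2 = 3
Population D: 1 + (0.73×1 + 0.27×2) = 2.27
Population E: 1 + 2.27 = 3.27
Population F: 1 + (0.2×1 + 0.48×3 + 0.32×2.27) = 3.3664
Population G: 1 + 3.27 = 4.27
Population H: 1 + 4.27 = 5.27

3.37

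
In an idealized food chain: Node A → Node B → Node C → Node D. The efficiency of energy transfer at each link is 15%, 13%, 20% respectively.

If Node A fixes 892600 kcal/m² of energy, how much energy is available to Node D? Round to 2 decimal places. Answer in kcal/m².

3481.14 kcal/m²

Node B: 892600 × 0.15 = 133890 kcal/m²
Node C: 133890 × 0.13 = 17405.7 kcal/m²
Node D: 17405.7 × 0.2 = 3481.14 kcal/m²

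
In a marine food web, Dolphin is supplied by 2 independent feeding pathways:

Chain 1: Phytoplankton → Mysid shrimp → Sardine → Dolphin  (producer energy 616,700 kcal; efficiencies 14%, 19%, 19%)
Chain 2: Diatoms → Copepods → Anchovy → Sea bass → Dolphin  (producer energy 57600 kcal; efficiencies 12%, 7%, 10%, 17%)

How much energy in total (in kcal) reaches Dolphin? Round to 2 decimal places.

3125.03 kcal

Chain 1: 616700 × 0.14 × 0.19 × 0.19 = 3116.8018 kcal
Chain 2: 57600 × 0.12 × 0.07 × 0.1 × 0.17 = 8.22528 kcal
Total at Dolphin: 3116.8018 + 8.22528 = 3125.02708 kcal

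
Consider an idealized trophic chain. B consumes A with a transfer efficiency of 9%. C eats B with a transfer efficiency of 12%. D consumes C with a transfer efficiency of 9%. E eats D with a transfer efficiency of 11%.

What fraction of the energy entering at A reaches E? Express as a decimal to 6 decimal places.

Product of link efficiencies: 0.09 × 0.12 × 0.09 × 0.11 = 0.00010692

0.000107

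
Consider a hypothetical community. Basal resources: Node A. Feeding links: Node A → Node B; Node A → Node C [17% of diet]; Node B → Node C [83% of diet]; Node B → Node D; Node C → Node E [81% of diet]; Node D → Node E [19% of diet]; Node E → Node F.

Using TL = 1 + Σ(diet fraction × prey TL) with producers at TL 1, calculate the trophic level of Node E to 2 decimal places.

Node B: 1 + 1 = 2
Node C: 1 + (0.17×1 + 0.83×2) = 2.83
Node D: 1 + 2 = 3
Node E: 1 + (0.81×2.83 + 0.19×3) = 3.8623
Node F: 1 + 3.8623 = 4.8623

3.86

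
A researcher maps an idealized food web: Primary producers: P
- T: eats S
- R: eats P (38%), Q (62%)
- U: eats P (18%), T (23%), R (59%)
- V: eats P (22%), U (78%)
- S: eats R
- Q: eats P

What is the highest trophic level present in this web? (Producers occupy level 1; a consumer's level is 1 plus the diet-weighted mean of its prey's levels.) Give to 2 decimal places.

Q: 1 + 1 = 2
R: 1 + (0.38×1 + 0.62×2) = 2.62
S: 1 + 2.62 = 3.62
T: 1 + 3.62 = 4.62
U: 1 + (0.18×1 + 0.23×4.62 + 0.59×2.62) = 3.7884
V: 1 + (0.22×1 + 0.78×3.7884) = 4.174952

4.62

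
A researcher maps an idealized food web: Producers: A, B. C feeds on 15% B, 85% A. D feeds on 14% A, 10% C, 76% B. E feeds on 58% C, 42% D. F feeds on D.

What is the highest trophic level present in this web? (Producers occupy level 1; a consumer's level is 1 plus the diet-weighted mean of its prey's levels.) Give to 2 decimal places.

3.10

C: 1 + (0.15×1 + 0.85×1) = 2
D: 1 + (0.14×1 + 0.1×2 + 0.76×1) = 2.1
E: 1 + (0.58×2 + 0.42×2.1) = 3.042
F: 1 + 2.1 = 3.1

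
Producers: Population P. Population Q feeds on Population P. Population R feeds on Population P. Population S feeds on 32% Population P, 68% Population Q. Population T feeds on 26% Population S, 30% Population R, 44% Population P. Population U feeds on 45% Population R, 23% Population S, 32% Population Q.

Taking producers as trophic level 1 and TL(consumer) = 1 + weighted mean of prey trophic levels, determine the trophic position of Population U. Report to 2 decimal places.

Population Q: 1 + 1 = 2
Population R: 1 + 1 = 2
Population S: 1 + (0.32×1 + 0.68×2) = 2.68
Population T: 1 + (0.26×2.68 + 0.3×2 + 0.44×1) = 2.7368
Population U: 1 + (0.45×2 + 0.23×2.68 + 0.32×2) = 3.1564

3.16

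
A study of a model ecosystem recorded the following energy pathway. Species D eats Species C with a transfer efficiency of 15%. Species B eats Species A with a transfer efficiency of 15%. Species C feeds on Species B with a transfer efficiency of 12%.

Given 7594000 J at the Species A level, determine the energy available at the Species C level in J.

136692 J

Species B: 7594000 × 0.15 = 1139100 J
Species C: 1139100 × 0.12 = 136692 J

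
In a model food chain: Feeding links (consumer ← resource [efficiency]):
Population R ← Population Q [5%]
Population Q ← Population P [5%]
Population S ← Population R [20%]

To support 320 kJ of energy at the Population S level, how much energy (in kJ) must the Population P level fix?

640000 kJ

Cumulative transfer efficiency: 0.05 × 0.05 × 0.2 = 0.0005
Population P energy = 320 / 0.0005 = 640000 kJ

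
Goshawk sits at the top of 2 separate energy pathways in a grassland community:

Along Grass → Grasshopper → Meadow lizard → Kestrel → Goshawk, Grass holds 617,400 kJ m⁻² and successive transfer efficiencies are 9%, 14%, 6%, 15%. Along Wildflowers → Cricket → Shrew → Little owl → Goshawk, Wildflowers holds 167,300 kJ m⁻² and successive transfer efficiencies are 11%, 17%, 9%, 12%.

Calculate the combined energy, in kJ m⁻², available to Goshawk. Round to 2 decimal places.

103.80 kJ m⁻²

Via Grass: 617400 × 0.09 × 0.14 × 0.06 × 0.15 = 70.01316 kJ m⁻²
Via Wildflowers: 167300 × 0.11 × 0.17 × 0.09 × 0.12 = 33.787908 kJ m⁻²
Total at Goshawk: 70.01316 + 33.787908 = 103.801068 kJ m⁻²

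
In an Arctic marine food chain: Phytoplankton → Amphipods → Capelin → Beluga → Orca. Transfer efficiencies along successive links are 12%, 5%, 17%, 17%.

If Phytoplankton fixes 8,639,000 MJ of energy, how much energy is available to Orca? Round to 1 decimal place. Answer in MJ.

1498.0 MJ

Amphipods: 8639000 × 0.12 = 1036680 MJ
Capelin: 1036680 × 0.05 = 51834 MJ
Beluga: 51834 × 0.17 = 8811.78 MJ
Orca: 8811.78 × 0.17 = 1498.0026 MJ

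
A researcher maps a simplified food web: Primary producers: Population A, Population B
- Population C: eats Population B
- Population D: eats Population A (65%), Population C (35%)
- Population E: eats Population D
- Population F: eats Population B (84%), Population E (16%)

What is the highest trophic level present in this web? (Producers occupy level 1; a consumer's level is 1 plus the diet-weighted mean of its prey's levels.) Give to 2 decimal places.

Population C: 1 + 1 = 2
Population D: 1 + (0.65×1 + 0.35×2) = 2.35
Population E: 1 + 2.35 = 3.35
Population F: 1 + (0.84×1 + 0.16×3.35) = 2.376

3.35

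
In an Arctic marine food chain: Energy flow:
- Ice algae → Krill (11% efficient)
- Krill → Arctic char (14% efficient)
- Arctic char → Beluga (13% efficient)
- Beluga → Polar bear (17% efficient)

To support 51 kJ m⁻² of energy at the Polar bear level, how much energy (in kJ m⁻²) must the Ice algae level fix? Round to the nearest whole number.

Cumulative transfer efficiency: 0.11 × 0.14 × 0.13 × 0.17 = 0.00034034
Ice algae energy = 51 / 0.00034034 = 149850 kJ m⁻²

149850 kJ m⁻²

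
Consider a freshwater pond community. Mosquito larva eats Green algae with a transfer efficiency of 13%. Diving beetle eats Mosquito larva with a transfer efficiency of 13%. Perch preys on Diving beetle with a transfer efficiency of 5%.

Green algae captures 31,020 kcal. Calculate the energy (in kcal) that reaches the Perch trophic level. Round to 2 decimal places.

26.21 kcal

Mosquito larva: 31020 × 0.13 = 4032.6 kcal
Diving beetle: 4032.6 × 0.13 = 524.238 kcal
Perch: 524.238 × 0.05 = 26.2119 kcal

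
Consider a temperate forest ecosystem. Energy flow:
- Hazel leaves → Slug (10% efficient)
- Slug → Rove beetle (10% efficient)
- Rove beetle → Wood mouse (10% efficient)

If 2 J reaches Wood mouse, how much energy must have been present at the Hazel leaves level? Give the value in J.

2000 J

Cumulative transfer efficiency: 0.1 × 0.1 × 0.1 = 0.001
Hazel leaves energy = 2 / 0.001 = 2000 J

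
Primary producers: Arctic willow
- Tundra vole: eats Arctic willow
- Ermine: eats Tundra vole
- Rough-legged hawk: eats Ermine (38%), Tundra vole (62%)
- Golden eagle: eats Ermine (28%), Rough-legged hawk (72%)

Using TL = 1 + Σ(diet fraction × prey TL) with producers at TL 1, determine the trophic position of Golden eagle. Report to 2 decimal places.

4.27

Tundra vole: 1 + 1 = 2
Ermine: 1 + 2 = 3
Rough-legged hawk: 1 + (0.38×3 + 0.62×2) = 3.38
Golden eagle: 1 + (0.28×3 + 0.72×3.38) = 4.2736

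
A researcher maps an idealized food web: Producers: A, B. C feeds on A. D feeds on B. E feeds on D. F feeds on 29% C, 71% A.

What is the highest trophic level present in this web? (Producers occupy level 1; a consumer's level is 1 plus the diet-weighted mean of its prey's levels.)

C: 1 + 1 = 2
D: 1 + 1 = 2
E: 1 + 2 = 3
F: 1 + (0.29×2 + 0.71×1) = 2.29

3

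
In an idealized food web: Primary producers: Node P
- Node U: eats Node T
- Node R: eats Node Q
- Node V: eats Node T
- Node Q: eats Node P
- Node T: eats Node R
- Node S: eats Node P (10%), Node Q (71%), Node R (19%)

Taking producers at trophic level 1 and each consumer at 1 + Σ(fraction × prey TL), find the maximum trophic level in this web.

5

Node Q: 1 + 1 = 2
Node R: 1 + 2 = 3
Node S: 1 + (0.1×1 + 0.71×2 + 0.19×3) = 3.09
Node T: 1 + 3 = 4
Node U: 1 + 4 = 5
Node V: 1 + 4 = 5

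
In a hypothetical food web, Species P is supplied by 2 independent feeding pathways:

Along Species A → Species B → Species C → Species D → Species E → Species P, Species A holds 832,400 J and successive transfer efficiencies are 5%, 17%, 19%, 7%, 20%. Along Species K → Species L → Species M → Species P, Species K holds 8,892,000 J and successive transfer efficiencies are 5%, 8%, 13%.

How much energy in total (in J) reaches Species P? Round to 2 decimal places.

Via Species A: 832400 × 0.05 × 0.17 × 0.19 × 0.07 × 0.2 = 18.820564 J
Via Species K: 8892000 × 0.05 × 0.08 × 0.13 = 4623.84 J
Total at Species P: 18.820564 + 4623.84 = 4642.660564 J

4642.66 J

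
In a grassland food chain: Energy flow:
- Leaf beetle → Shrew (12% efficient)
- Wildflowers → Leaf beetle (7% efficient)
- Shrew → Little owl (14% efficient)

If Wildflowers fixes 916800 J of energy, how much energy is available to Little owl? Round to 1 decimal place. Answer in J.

1078.2 J

Leaf beetle: 916800 × 0.07 = 64176 J
Shrew: 64176 × 0.12 = 7701.12 J
Little owl: 7701.12 × 0.14 = 1078.1568 J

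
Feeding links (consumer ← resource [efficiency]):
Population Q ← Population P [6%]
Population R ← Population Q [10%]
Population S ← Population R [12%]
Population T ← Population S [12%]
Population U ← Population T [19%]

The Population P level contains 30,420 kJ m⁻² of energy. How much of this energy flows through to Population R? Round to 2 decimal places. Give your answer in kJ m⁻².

Population Q: 30420 × 0.06 = 1825.2 kJ m⁻²
Population R: 1825.2 × 0.1 = 182.52 kJ m⁻²

182.52 kJ m⁻²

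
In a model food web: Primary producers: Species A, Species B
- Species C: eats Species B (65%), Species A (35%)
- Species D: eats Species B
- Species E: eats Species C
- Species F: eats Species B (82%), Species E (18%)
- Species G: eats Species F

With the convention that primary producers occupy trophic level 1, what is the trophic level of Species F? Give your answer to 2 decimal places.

Species C: 1 + (0.65×1 + 0.35×1) = 2
Species D: 1 + 1 = 2
Species E: 1 + 2 = 3
Species F: 1 + (0.82×1 + 0.18×3) = 2.36
Species G: 1 + 2.36 = 3.36

2.36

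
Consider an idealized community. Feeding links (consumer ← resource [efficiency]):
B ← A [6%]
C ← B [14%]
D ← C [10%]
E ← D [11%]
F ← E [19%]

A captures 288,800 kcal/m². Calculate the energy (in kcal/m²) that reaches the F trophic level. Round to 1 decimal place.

B: 288800 × 0.06 = 17328 kcal/m²
C: 17328 × 0.14 = 2425.92 kcal/m²
D: 2425.92 × 0.1 = 242.592 kcal/m²
E: 242.592 × 0.11 = 26.68512 kcal/m²
F: 26.68512 × 0.19 = 5.0701728 kcal/m²

5.1 kcal/m²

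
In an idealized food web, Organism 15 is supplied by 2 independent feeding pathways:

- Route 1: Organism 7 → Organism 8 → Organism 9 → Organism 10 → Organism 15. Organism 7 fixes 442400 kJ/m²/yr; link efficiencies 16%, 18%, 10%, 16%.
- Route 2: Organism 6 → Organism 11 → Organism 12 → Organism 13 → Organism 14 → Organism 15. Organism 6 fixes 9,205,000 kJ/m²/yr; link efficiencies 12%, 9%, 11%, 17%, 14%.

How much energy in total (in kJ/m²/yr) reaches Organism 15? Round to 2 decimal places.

464.12 kJ/m²/yr

Route 1: 442400 × 0.16 × 0.18 × 0.1 × 0.16 = 203.85792 kJ/m²/yr
Route 2: 9205000 × 0.12 × 0.09 × 0.11 × 0.17 × 0.14 = 260.265852 kJ/m²/yr
Total at Organism 15: 203.85792 + 260.265852 = 464.123772 kJ/m²/yr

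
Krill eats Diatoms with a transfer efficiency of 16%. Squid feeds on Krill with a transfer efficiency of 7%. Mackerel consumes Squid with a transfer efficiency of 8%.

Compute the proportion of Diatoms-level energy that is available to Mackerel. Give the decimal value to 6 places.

0.000896

Product of link efficiencies: 0.16 × 0.07 × 0.08 = 0.000896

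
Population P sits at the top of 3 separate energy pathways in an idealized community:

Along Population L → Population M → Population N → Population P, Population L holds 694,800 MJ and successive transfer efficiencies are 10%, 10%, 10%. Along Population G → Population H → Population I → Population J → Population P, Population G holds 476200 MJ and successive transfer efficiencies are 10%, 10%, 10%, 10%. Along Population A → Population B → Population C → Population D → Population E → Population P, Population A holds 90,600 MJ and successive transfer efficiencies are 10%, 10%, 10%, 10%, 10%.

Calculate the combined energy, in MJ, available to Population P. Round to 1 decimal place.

743.3 MJ

Via Population L: 694800 × 0.1 × 0.1 × 0.1 = 694.8 MJ
Via Population G: 476200 × 0.1 × 0.1 × 0.1 × 0.1 = 47.62 MJ
Via Population A: 90600 × 0.1 × 0.1 × 0.1 × 0.1 × 0.1 = 0.906 MJ
Total at Population P: 694.8 + 47.62 + 0.906 = 743.326 MJ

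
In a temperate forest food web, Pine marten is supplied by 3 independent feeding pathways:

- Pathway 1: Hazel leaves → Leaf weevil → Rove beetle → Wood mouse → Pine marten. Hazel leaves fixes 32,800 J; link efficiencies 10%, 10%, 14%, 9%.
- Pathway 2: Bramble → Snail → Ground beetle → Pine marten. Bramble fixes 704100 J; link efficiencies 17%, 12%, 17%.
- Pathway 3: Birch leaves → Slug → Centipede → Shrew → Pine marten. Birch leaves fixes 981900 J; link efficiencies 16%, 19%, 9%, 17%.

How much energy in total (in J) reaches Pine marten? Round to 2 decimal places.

2902.65 J

Pathway 1: 32800 × 0.1 × 0.1 × 0.14 × 0.09 = 4.1328 J
Pathway 2: 704100 × 0.17 × 0.12 × 0.17 = 2441.8188 J
Pathway 3: 981900 × 0.16 × 0.19 × 0.09 × 0.17 = 456.701328 J
Total at Pine marten: 4.1328 + 2441.8188 + 456.701328 = 2902.652928 J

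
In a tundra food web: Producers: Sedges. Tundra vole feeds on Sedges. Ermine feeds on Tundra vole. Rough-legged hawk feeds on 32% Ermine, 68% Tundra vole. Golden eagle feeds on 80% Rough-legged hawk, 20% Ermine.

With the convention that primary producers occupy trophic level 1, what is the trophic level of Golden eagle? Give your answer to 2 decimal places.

4.26

Tundra vole: 1 + 1 = 2
Ermine: 1 + 2 = 3
Rough-legged hawk: 1 + (0.32×3 + 0.68×2) = 3.32
Golden eagle: 1 + (0.8×3.32 + 0.2×3) = 4.256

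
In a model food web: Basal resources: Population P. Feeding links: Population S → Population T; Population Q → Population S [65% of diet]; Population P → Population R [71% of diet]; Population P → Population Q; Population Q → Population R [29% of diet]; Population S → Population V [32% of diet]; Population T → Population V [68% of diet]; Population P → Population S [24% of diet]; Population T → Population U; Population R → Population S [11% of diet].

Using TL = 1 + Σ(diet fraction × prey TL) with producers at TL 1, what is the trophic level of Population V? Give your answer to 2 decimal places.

4.47

Population Q: 1 + 1 = 2
Population R: 1 + (0.71×1 + 0.29×2) = 2.29
Population S: 1 + (0.24×1 + 0.11×2.29 + 0.65×2) = 2.7919
Population T: 1 + 2.7919 = 3.7919
Population U: 1 + 3.7919 = 4.7919
Population V: 1 + (0.68×3.7919 + 0.32×2.7919) = 4.4719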